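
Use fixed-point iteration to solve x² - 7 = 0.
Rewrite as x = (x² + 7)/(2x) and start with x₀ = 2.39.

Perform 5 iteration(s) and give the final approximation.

Equation: x² - 7 = 0
Fixed-point form: x = (x² + 7)/(2x)
x₀ = 2.39

x_1 = g(2.390000) = 2.659435
x_2 = g(2.659435) = 2.645787
x_3 = g(2.645787) = 2.645751
x_4 = g(2.645751) = 2.645751
x_5 = g(2.645751) = 2.645751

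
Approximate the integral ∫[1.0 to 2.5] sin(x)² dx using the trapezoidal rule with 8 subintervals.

f(x) = sin(x)²
a = 1.0, b = 2.5, n = 8
h = (b - a)/n = 0.187500

Trapezoidal rule: (h/2)[f(x₀) + 2f(x₁) + 2f(x₂) + ... + f(xₙ)]

x_0 = 1.0000, f(x_0) = 0.708073, coefficient = 1
x_1 = 1.1875, f(x_1) = 0.860139, coefficient = 2
x_2 = 1.3750, f(x_2) = 0.962151, coefficient = 2
x_3 = 1.5625, f(x_3) = 0.999931, coefficient = 2
x_4 = 1.7500, f(x_4) = 0.968228, coefficient = 2
x_5 = 1.9375, f(x_5) = 0.871449, coefficient = 2
x_6 = 2.1250, f(x_6) = 0.723044, coefficient = 2
x_7 = 2.3125, f(x_7) = 0.543639, coefficient = 2
x_8 = 2.5000, f(x_8) = 0.358169, coefficient = 1

I ≈ (0.187500/2) × 12.923405 = 1.211569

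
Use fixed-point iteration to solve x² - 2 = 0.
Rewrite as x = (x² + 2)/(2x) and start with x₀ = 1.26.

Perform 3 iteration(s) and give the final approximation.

Equation: x² - 2 = 0
Fixed-point form: x = (x² + 2)/(2x)
x₀ = 1.26

x_1 = g(1.260000) = 1.423651
x_2 = g(1.423651) = 1.414245
x_3 = g(1.414245) = 1.414214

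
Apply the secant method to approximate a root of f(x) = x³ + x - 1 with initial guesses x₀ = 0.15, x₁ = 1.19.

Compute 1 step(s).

f(x) = x³ + x - 1
x₀ = 0.15, x₁ = 1.19

Secant formula: x_{n+1} = x_n - f(x_n)(x_n - x_{n-1})/(f(x_n) - f(x_{n-1}))

Iteration 1:
  f(0.150000) = -0.846625
  f(1.190000) = 1.875159
  x_2 = 1.190000 - 1.875159×(1.190000 - 0.150000)/(1.875159 - (-0.846625))
       = 0.473497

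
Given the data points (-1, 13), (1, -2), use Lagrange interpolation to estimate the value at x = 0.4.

Lagrange interpolation formula:
P(x) = Σ yᵢ × Lᵢ(x)
where Lᵢ(x) = Π_{j≠i} (x - xⱼ)/(xᵢ - xⱼ)

L_0(0.4) = (0.4 - 1)/(-1 - 1) = 0.300000
L_1(0.4) = (0.4 - (-1))/(1 - (-1)) = 0.700000

P(0.4) = 13×L_0(0.4) + (-2)×L_1(0.4)
P(0.4) = 2.500000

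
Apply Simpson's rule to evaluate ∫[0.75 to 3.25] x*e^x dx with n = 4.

f(x) = x*e^x
a = 0.75, b = 3.25, n = 4
h = (b - a)/n = 0.625000

Simpson's rule: (h/3)[f(x₀) + 4f(x₁) + 2f(x₂) + ... + f(xₙ)]

x_0 = 0.7500, f(x_0) = 1.587750, coefficient = 1
x_1 = 1.3750, f(x_1) = 5.438230, coefficient = 4
x_2 = 2.0000, f(x_2) = 14.778112, coefficient = 2
x_3 = 2.6250, f(x_3) = 36.237007, coefficient = 4
x_4 = 3.2500, f(x_4) = 83.818605, coefficient = 1

I ≈ (0.625000/3) × 281.663530 = 58.679902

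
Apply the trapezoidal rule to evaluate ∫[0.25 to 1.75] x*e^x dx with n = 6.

f(x) = x*e^x
a = 0.25, b = 1.75, n = 6
h = (b - a)/n = 0.250000

Trapezoidal rule: (h/2)[f(x₀) + 2f(x₁) + 2f(x₂) + ... + f(xₙ)]

x_0 = 0.2500, f(x_0) = 0.321006, coefficient = 1
x_1 = 0.5000, f(x_1) = 0.824361, coefficient = 2
x_2 = 0.7500, f(x_2) = 1.587750, coefficient = 2
x_3 = 1.0000, f(x_3) = 2.718282, coefficient = 2
x_4 = 1.2500, f(x_4) = 4.362929, coefficient = 2
x_5 = 1.5000, f(x_5) = 6.722534, coefficient = 2
x_6 = 1.7500, f(x_6) = 10.070555, coefficient = 1

I ≈ (0.250000/2) × 42.823271 = 5.352909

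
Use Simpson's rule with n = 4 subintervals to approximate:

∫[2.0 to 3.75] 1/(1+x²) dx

f(x) = 1/(1+x²)
a = 2.0, b = 3.75, n = 4
h = (b - a)/n = 0.437500

Simpson's rule: (h/3)[f(x₀) + 4f(x₁) + 2f(x₂) + ... + f(xₙ)]

x_0 = 2.0000, f(x_0) = 0.200000, coefficient = 1
x_1 = 2.4375, f(x_1) = 0.144063, coefficient = 4
x_2 = 2.8750, f(x_2) = 0.107926, coefficient = 2
x_3 = 3.3125, f(x_3) = 0.083524, coefficient = 4
x_4 = 3.7500, f(x_4) = 0.066390, coefficient = 1

I ≈ (0.437500/3) × 1.392588 = 0.203086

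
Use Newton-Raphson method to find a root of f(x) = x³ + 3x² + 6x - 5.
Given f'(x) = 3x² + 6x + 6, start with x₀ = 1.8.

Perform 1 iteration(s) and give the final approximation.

f(x) = x³ + 3x² + 6x - 5
f'(x) = 3x² + 6x + 6
x₀ = 1.8

Newton-Raphson formula: x_{n+1} = x_n - f(x_n)/f'(x_n)

Iteration 1:
  f(1.800000) = 21.352000
  f'(1.800000) = 26.520000
  x_1 = 1.800000 - 21.352000/26.520000 = 0.994872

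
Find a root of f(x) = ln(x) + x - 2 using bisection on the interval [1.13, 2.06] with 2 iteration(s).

f(x) = ln(x) + x - 2
Initial interval: [1.13, 2.06]

Iteration 1:
  c_1 = (1.130000 + 2.060000)/2 = 1.595000
  f(c_1) = f(1.595000) = 0.061874
  f(a) × f(c) < 0, new interval: [1.130000, 1.595000]
Iteration 2:
  c_2 = (1.130000 + 1.595000)/2 = 1.362500
  f(c_2) = f(1.362500) = -0.328179
  f(a) × f(c) ≥ 0, new interval: [1.362500, 1.595000]

After 2 iteration(s), the approximation is c_2 = 1.362500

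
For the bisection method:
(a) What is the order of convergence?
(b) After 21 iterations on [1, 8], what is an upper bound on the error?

(a) Bisection has linear (order 1) convergence; the error is halved each step.

(b) Error bound = (b-a)/2^n = (8 - 1)/2^{21}
    = 7/2^{21}

(a) 1 (linear); (b) error ≤ 3.34e-06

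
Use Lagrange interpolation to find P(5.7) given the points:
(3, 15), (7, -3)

Lagrange interpolation formula:
P(x) = Σ yᵢ × Lᵢ(x)
where Lᵢ(x) = Π_{j≠i} (x - xⱼ)/(xᵢ - xⱼ)

L_0(5.7) = (5.7 - 7)/(3 - 7) = 0.325000
L_1(5.7) = (5.7 - 3)/(7 - 3) = 0.675000

P(5.7) = 15×L_0(5.7) + (-3)×L_1(5.7)
P(5.7) = 2.850000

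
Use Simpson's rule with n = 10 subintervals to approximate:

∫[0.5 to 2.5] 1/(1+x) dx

f(x) = 1/(1+x)
a = 0.5, b = 2.5, n = 10
h = (b - a)/n = 0.200000

Simpson's rule: (h/3)[f(x₀) + 4f(x₁) + 2f(x₂) + ... + f(xₙ)]

x_0 = 0.5000, f(x_0) = 0.666667, coefficient = 1
x_1 = 0.7000, f(x_1) = 0.588235, coefficient = 4
x_2 = 0.9000, f(x_2) = 0.526316, coefficient = 2
x_3 = 1.1000, f(x_3) = 0.476190, coefficient = 4
x_4 = 1.3000, f(x_4) = 0.434783, coefficient = 2
x_5 = 1.5000, f(x_5) = 0.400000, coefficient = 4
x_6 = 1.7000, f(x_6) = 0.370370, coefficient = 2
x_7 = 1.9000, f(x_7) = 0.344828, coefficient = 4
x_8 = 2.1000, f(x_8) = 0.322581, coefficient = 2
x_9 = 2.3000, f(x_9) = 0.303030, coefficient = 4
x_10 = 2.5000, f(x_10) = 0.285714, coefficient = 1

I ≈ (0.200000/3) × 12.709614 = 0.847308
Exact value: 0.847298
Error: 0.000010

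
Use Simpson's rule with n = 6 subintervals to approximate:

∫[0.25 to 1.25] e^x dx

f(x) = e^x
a = 0.25, b = 1.25, n = 6
h = (b - a)/n = 0.166667

Simpson's rule: (h/3)[f(x₀) + 4f(x₁) + 2f(x₂) + ... + f(xₙ)]

x_0 = 0.2500, f(x_0) = 1.284025, coefficient = 1
x_1 = 0.4167, f(x_1) = 1.516897, coefficient = 4
x_2 = 0.5833, f(x_2) = 1.792002, coefficient = 2
x_3 = 0.7500, f(x_3) = 2.117000, coefficient = 4
x_4 = 0.9167, f(x_4) = 2.500940, coefficient = 2
x_5 = 1.0833, f(x_5) = 2.954512, coefficient = 4
x_6 = 1.2500, f(x_6) = 3.490343, coefficient = 1

I ≈ (0.166667/3) × 39.713885 = 2.206327
Exact value: 2.206318
Error: 0.000009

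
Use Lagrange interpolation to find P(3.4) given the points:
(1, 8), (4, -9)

Lagrange interpolation formula:
P(x) = Σ yᵢ × Lᵢ(x)
where Lᵢ(x) = Π_{j≠i} (x - xⱼ)/(xᵢ - xⱼ)

L_0(3.4) = (3.4 - 4)/(1 - 4) = 0.200000
L_1(3.4) = (3.4 - 1)/(4 - 1) = 0.800000

P(3.4) = 8×L_0(3.4) + (-9)×L_1(3.4)
P(3.4) = -5.600000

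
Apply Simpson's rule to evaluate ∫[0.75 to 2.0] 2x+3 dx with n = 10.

f(x) = 2x+3
a = 0.75, b = 2.0, n = 10
h = (b - a)/n = 0.125000

Simpson's rule: (h/3)[f(x₀) + 4f(x₁) + 2f(x₂) + ... + f(xₙ)]

x_0 = 0.7500, f(x_0) = 4.500000, coefficient = 1
x_1 = 0.8750, f(x_1) = 4.750000, coefficient = 4
x_2 = 1.0000, f(x_2) = 5.000000, coefficient = 2
x_3 = 1.1250, f(x_3) = 5.250000, coefficient = 4
x_4 = 1.2500, f(x_4) = 5.500000, coefficient = 2
x_5 = 1.3750, f(x_5) = 5.750000, coefficient = 4
x_6 = 1.5000, f(x_6) = 6.000000, coefficient = 2
x_7 = 1.6250, f(x_7) = 6.250000, coefficient = 4
x_8 = 1.7500, f(x_8) = 6.500000, coefficient = 2
x_9 = 1.8750, f(x_9) = 6.750000, coefficient = 4
x_10 = 2.0000, f(x_10) = 7.000000, coefficient = 1

I ≈ (0.125000/3) × 172.500000 = 7.187500
Exact value: 7.187500
Error: 0.000000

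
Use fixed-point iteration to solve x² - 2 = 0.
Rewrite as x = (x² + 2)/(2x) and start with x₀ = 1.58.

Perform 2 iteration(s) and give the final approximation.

Equation: x² - 2 = 0
Fixed-point form: x = (x² + 2)/(2x)
x₀ = 1.58

x_1 = g(1.580000) = 1.422911
x_2 = g(1.422911) = 1.414240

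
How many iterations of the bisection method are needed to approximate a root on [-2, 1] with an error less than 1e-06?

We need (b-a)/2^n ≤ 1e-06
(1 - (-2))/2^n ≤ 1e-06
3/2^n ≤ 1e-06
2^n ≥ 3000000
n ≥ log₂(3000000) = 21.52
n ≥ 22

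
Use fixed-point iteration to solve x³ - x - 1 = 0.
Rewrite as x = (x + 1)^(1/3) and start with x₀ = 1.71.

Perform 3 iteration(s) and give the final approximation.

Equation: x³ - x - 1 = 0
Fixed-point form: x = (x + 1)^(1/3)
x₀ = 1.71

x_1 = g(1.710000) = 1.394194
x_2 = g(1.394194) = 1.337785
x_3 = g(1.337785) = 1.327195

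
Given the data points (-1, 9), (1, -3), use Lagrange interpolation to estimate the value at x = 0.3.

Lagrange interpolation formula:
P(x) = Σ yᵢ × Lᵢ(x)
where Lᵢ(x) = Π_{j≠i} (x - xⱼ)/(xᵢ - xⱼ)

L_0(0.3) = (0.3 - 1)/(-1 - 1) = 0.350000
L_1(0.3) = (0.3 - (-1))/(1 - (-1)) = 0.650000

P(0.3) = 9×L_0(0.3) + (-3)×L_1(0.3)
P(0.3) = 1.200000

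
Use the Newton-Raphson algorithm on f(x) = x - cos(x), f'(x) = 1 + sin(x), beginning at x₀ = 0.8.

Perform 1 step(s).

f(x) = x - cos(x)
f'(x) = 1 + sin(x)
x₀ = 0.8

Newton-Raphson formula: x_{n+1} = x_n - f(x_n)/f'(x_n)

Iteration 1:
  f(0.800000) = 0.103293
  f'(0.800000) = 1.717356
  x_1 = 0.800000 - 0.103293/1.717356 = 0.739853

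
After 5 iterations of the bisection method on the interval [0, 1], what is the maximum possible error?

Bisection error bound: |error| ≤ (b-a)/2^n
|error| ≤ (1 - 0)/2^5 = 1/2^5
|error| ≤ 0.0312500000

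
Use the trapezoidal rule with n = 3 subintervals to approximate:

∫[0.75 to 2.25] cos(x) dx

f(x) = cos(x)
a = 0.75, b = 2.25, n = 3
h = (b - a)/n = 0.500000

Trapezoidal rule: (h/2)[f(x₀) + 2f(x₁) + 2f(x₂) + ... + f(xₙ)]

x_0 = 0.7500, f(x_0) = 0.731689, coefficient = 1
x_1 = 1.2500, f(x_1) = 0.315322, coefficient = 2
x_2 = 1.7500, f(x_2) = -0.178246, coefficient = 2
x_3 = 2.2500, f(x_3) = -0.628174, coefficient = 1

I ≈ (0.500000/2) × 0.377668 = 0.094417
Exact value: 0.096434
Error: 0.002017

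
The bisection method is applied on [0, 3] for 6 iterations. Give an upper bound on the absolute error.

Bisection error bound: |error| ≤ (b-a)/2^n
|error| ≤ (3 - 0)/2^6 = 3/2^6
|error| ≤ 0.0468750000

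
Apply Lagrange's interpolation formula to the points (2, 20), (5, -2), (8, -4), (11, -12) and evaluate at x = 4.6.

Lagrange interpolation formula:
P(x) = Σ yᵢ × Lᵢ(x)
where Lᵢ(x) = Π_{j≠i} (x - xⱼ)/(xᵢ - xⱼ)

L_0(4.6) = (4.6 - 5)/(2 - 5) × (4.6 - 8)/(2 - 8) × (4.6 - 11)/(2 - 11) = 0.053728
L_1(4.6) = (4.6 - 2)/(5 - 2) × (4.6 - 8)/(5 - 8) × (4.6 - 11)/(5 - 11) = 1.047704
L_2(4.6) = (4.6 - 2)/(8 - 2) × (4.6 - 5)/(8 - 5) × (4.6 - 11)/(8 - 11) = -0.123259
L_3(4.6) = (4.6 - 2)/(11 - 2) × (4.6 - 5)/(11 - 5) × (4.6 - 8)/(11 - 8) = 0.021827

P(4.6) = 20×L_0(4.6) + (-2)×L_1(4.6) + (-4)×L_2(4.6) + (-12)×L_3(4.6)
P(4.6) = -0.789728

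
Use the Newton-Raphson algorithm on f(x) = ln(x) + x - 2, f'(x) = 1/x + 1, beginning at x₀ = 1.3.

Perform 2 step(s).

f(x) = ln(x) + x - 2
f'(x) = 1/x + 1
x₀ = 1.3

Newton-Raphson formula: x_{n+1} = x_n - f(x_n)/f'(x_n)

Iteration 1:
  f(1.300000) = -0.437636
  f'(1.300000) = 1.769231
  x_1 = 1.300000 - (-0.437636)/1.769231 = 1.547359
Iteration 2:
  f(1.547359) = -0.016091
  f'(1.547359) = 1.646262
  x_2 = 1.547359 - (-0.016091)/1.646262 = 1.557134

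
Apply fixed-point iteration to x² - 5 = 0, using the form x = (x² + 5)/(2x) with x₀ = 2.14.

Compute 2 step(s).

Equation: x² - 5 = 0
Fixed-point form: x = (x² + 5)/(2x)
x₀ = 2.14

x_1 = g(2.140000) = 2.238224
x_2 = g(2.238224) = 2.236069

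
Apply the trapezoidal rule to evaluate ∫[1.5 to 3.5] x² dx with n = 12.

f(x) = x²
a = 1.5, b = 3.5, n = 12
h = (b - a)/n = 0.166667

Trapezoidal rule: (h/2)[f(x₀) + 2f(x₁) + 2f(x₂) + ... + f(xₙ)]

x_0 = 1.5000, f(x_0) = 2.250000, coefficient = 1
x_1 = 1.6667, f(x_1) = 2.777778, coefficient = 2
x_2 = 1.8333, f(x_2) = 3.361111, coefficient = 2
x_3 = 2.0000, f(x_3) = 4.000000, coefficient = 2
x_4 = 2.1667, f(x_4) = 4.694444, coefficient = 2
x_5 = 2.3333, f(x_5) = 5.444444, coefficient = 2
x_6 = 2.5000, f(x_6) = 6.250000, coefficient = 2
x_7 = 2.6667, f(x_7) = 7.111111, coefficient = 2
x_8 = 2.8333, f(x_8) = 8.027778, coefficient = 2
x_9 = 3.0000, f(x_9) = 9.000000, coefficient = 2
x_10 = 3.1667, f(x_10) = 10.027778, coefficient = 2
x_11 = 3.3333, f(x_11) = 11.111111, coefficient = 2
x_12 = 3.5000, f(x_12) = 12.250000, coefficient = 1

I ≈ (0.166667/2) × 158.111111 = 13.175926
Exact value: 13.166667
Error: 0.009259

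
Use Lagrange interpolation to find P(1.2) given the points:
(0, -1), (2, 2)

Lagrange interpolation formula:
P(x) = Σ yᵢ × Lᵢ(x)
where Lᵢ(x) = Π_{j≠i} (x - xⱼ)/(xᵢ - xⱼ)

L_0(1.2) = (1.2 - 2)/(0 - 2) = 0.400000
L_1(1.2) = (1.2 - 0)/(2 - 0) = 0.600000

P(1.2) = (-1)×L_0(1.2) + 2×L_1(1.2)
P(1.2) = 0.800000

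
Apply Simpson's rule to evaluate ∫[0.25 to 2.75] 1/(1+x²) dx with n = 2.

f(x) = 1/(1+x²)
a = 0.25, b = 2.75, n = 2
h = (b - a)/n = 1.250000

Simpson's rule: (h/3)[f(x₀) + 4f(x₁) + 2f(x₂) + ... + f(xₙ)]

x_0 = 0.2500, f(x_0) = 0.941176, coefficient = 1
x_1 = 1.5000, f(x_1) = 0.307692, coefficient = 4
x_2 = 2.7500, f(x_2) = 0.116788, coefficient = 1

I ≈ (1.250000/3) × 2.288734 = 0.953639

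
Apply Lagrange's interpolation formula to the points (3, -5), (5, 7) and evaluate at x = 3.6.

Lagrange interpolation formula:
P(x) = Σ yᵢ × Lᵢ(x)
where Lᵢ(x) = Π_{j≠i} (x - xⱼ)/(xᵢ - xⱼ)

L_0(3.6) = (3.6 - 5)/(3 - 5) = 0.700000
L_1(3.6) = (3.6 - 3)/(5 - 3) = 0.300000

P(3.6) = (-5)×L_0(3.6) + 7×L_1(3.6)
P(3.6) = -1.400000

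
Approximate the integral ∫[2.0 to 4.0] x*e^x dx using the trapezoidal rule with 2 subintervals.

f(x) = x*e^x
a = 2.0, b = 4.0, n = 2
h = (b - a)/n = 1.000000

Trapezoidal rule: (h/2)[f(x₀) + 2f(x₁) + 2f(x₂) + ... + f(xₙ)]

x_0 = 2.0000, f(x_0) = 14.778112, coefficient = 1
x_1 = 3.0000, f(x_1) = 60.256611, coefficient = 2
x_2 = 4.0000, f(x_2) = 218.392600, coefficient = 1

I ≈ (1.000000/2) × 353.683934 = 176.841967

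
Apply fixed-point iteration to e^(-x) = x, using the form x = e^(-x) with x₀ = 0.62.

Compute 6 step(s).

Equation: e^(-x) = x
Fixed-point form: x = e^(-x)
x₀ = 0.62

x_1 = g(0.620000) = 0.537944
x_2 = g(0.537944) = 0.583947
x_3 = g(0.583947) = 0.557693
x_4 = g(0.557693) = 0.572529
x_5 = g(0.572529) = 0.564097
x_6 = g(0.564097) = 0.568873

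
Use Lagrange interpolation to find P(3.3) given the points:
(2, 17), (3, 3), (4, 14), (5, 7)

Lagrange interpolation formula:
P(x) = Σ yᵢ × Lᵢ(x)
where Lᵢ(x) = Π_{j≠i} (x - xⱼ)/(xᵢ - xⱼ)

L_0(3.3) = (3.3 - 3)/(2 - 3) × (3.3 - 4)/(2 - 4) × (3.3 - 5)/(2 - 5) = -0.059500
L_1(3.3) = (3.3 - 2)/(3 - 2) × (3.3 - 4)/(3 - 4) × (3.3 - 5)/(3 - 5) = 0.773500
L_2(3.3) = (3.3 - 2)/(4 - 2) × (3.3 - 3)/(4 - 3) × (3.3 - 5)/(4 - 5) = 0.331500
L_3(3.3) = (3.3 - 2)/(5 - 2) × (3.3 - 3)/(5 - 3) × (3.3 - 4)/(5 - 4) = -0.045500

P(3.3) = 17×L_0(3.3) + 3×L_1(3.3) + 14×L_2(3.3) + 7×L_3(3.3)
P(3.3) = 5.631500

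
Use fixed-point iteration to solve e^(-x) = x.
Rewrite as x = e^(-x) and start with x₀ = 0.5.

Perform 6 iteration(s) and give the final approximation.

Equation: e^(-x) = x
Fixed-point form: x = e^(-x)
x₀ = 0.5

x_1 = g(0.500000) = 0.606531
x_2 = g(0.606531) = 0.545239
x_3 = g(0.545239) = 0.579703
x_4 = g(0.579703) = 0.560065
x_5 = g(0.560065) = 0.571172
x_6 = g(0.571172) = 0.564863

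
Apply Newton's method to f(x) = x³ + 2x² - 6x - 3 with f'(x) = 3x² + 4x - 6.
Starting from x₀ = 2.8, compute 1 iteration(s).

f(x) = x³ + 2x² - 6x - 3
f'(x) = 3x² + 4x - 6
x₀ = 2.8

Newton-Raphson formula: x_{n+1} = x_n - f(x_n)/f'(x_n)

Iteration 1:
  f(2.800000) = 17.832000
  f'(2.800000) = 28.720000
  x_1 = 2.800000 - 17.832000/28.720000 = 2.179109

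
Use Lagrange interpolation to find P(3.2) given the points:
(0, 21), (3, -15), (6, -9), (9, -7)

Lagrange interpolation formula:
P(x) = Σ yᵢ × Lᵢ(x)
where Lᵢ(x) = Π_{j≠i} (x - xⱼ)/(xᵢ - xⱼ)

L_0(3.2) = (3.2 - 3)/(0 - 3) × (3.2 - 6)/(0 - 6) × (3.2 - 9)/(0 - 9) = -0.020049
L_1(3.2) = (3.2 - 0)/(3 - 0) × (3.2 - 6)/(3 - 6) × (3.2 - 9)/(3 - 9) = 0.962370
L_2(3.2) = (3.2 - 0)/(6 - 0) × (3.2 - 3)/(6 - 3) × (3.2 - 9)/(6 - 9) = 0.068741
L_3(3.2) = (3.2 - 0)/(9 - 0) × (3.2 - 3)/(9 - 3) × (3.2 - 6)/(9 - 6) = -0.011062

P(3.2) = 21×L_0(3.2) + (-15)×L_1(3.2) + (-9)×L_2(3.2) + (-7)×L_3(3.2)
P(3.2) = -15.397827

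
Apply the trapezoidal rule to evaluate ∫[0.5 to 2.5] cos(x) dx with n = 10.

f(x) = cos(x)
a = 0.5, b = 2.5, n = 10
h = (b - a)/n = 0.200000

Trapezoidal rule: (h/2)[f(x₀) + 2f(x₁) + 2f(x₂) + ... + f(xₙ)]

x_0 = 0.5000, f(x_0) = 0.877583, coefficient = 1
x_1 = 0.7000, f(x_1) = 0.764842, coefficient = 2
x_2 = 0.9000, f(x_2) = 0.621610, coefficient = 2
x_3 = 1.1000, f(x_3) = 0.453596, coefficient = 2
x_4 = 1.3000, f(x_4) = 0.267499, coefficient = 2
x_5 = 1.5000, f(x_5) = 0.070737, coefficient = 2
x_6 = 1.7000, f(x_6) = -0.128844, coefficient = 2
x_7 = 1.9000, f(x_7) = -0.323290, coefficient = 2
x_8 = 2.1000, f(x_8) = -0.504846, coefficient = 2
x_9 = 2.3000, f(x_9) = -0.666276, coefficient = 2
x_10 = 2.5000, f(x_10) = -0.801144, coefficient = 1

I ≈ (0.200000/2) × 1.186495 = 0.118650
Exact value: 0.119047
Error: 0.000397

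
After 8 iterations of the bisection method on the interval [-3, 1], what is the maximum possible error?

Bisection error bound: |error| ≤ (b-a)/2^n
|error| ≤ (1 - (-3))/2^8 = 4/2^8
|error| ≤ 0.0156250000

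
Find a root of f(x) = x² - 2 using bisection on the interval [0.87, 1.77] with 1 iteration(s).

f(x) = x² - 2
Initial interval: [0.87, 1.77]

Iteration 1:
  c_1 = (0.870000 + 1.770000)/2 = 1.320000
  f(c_1) = f(1.320000) = -0.257600
  f(a) × f(c) ≥ 0, new interval: [1.320000, 1.770000]

After 1 iteration(s), the approximation is c_1 = 1.320000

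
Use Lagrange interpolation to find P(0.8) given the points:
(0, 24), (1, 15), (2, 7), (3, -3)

Lagrange interpolation formula:
P(x) = Σ yᵢ × Lᵢ(x)
where Lᵢ(x) = Π_{j≠i} (x - xⱼ)/(xᵢ - xⱼ)

L_0(0.8) = (0.8 - 1)/(0 - 1) × (0.8 - 2)/(0 - 2) × (0.8 - 3)/(0 - 3) = 0.088000
L_1(0.8) = (0.8 - 0)/(1 - 0) × (0.8 - 2)/(1 - 2) × (0.8 - 3)/(1 - 3) = 1.056000
L_2(0.8) = (0.8 - 0)/(2 - 0) × (0.8 - 1)/(2 - 1) × (0.8 - 3)/(2 - 3) = -0.176000
L_3(0.8) = (0.8 - 0)/(3 - 0) × (0.8 - 1)/(3 - 1) × (0.8 - 2)/(3 - 2) = 0.032000

P(0.8) = 24×L_0(0.8) + 15×L_1(0.8) + 7×L_2(0.8) + (-3)×L_3(0.8)
P(0.8) = 16.624000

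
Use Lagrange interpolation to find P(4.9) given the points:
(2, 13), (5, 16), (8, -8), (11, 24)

Lagrange interpolation formula:
P(x) = Σ yᵢ × Lᵢ(x)
where Lᵢ(x) = Π_{j≠i} (x - xⱼ)/(xᵢ - xⱼ)

L_0(4.9) = (4.9 - 5)/(2 - 5) × (4.9 - 8)/(2 - 8) × (4.9 - 11)/(2 - 11) = 0.011673
L_1(4.9) = (4.9 - 2)/(5 - 2) × (4.9 - 8)/(5 - 8) × (4.9 - 11)/(5 - 11) = 1.015537
L_2(4.9) = (4.9 - 2)/(8 - 2) × (4.9 - 5)/(8 - 5) × (4.9 - 11)/(8 - 11) = -0.032759
L_3(4.9) = (4.9 - 2)/(11 - 2) × (4.9 - 5)/(11 - 5) × (4.9 - 8)/(11 - 8) = 0.005549

P(4.9) = 13×L_0(4.9) + 16×L_1(4.9) + (-8)×L_2(4.9) + 24×L_3(4.9)
P(4.9) = 16.795599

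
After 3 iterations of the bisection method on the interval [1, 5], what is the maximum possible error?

Bisection error bound: |error| ≤ (b-a)/2^n
|error| ≤ (5 - 1)/2^3 = 4/2^3
|error| ≤ 0.5000000000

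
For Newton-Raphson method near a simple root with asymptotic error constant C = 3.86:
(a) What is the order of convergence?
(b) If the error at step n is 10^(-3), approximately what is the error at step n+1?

(a) Newton-Raphson has quadratic (order 2) convergence near simple roots.
    This means |e_{n+1}| ≈ C|e_n|².

(b) With |e_n| = 10^(-3) and C = 3.86:
    |e_{n+1}| ≈ 3.86 × (10^(-3))² = 3.86 × 10^(-6)

(a) 2 (quadratic); (b) |e_{n+1}| ≈ 3.860e-06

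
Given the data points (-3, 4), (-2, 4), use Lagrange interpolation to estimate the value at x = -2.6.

Lagrange interpolation formula:
P(x) = Σ yᵢ × Lᵢ(x)
where Lᵢ(x) = Π_{j≠i} (x - xⱼ)/(xᵢ - xⱼ)

L_0(-2.6) = (-2.6 - (-2))/(-3 - (-2)) = 0.600000
L_1(-2.6) = (-2.6 - (-3))/(-2 - (-3)) = 0.400000

P(-2.6) = 4×L_0(-2.6) + 4×L_1(-2.6)
P(-2.6) = 4.000000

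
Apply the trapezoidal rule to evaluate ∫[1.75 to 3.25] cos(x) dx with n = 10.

f(x) = cos(x)
a = 1.75, b = 3.25, n = 10
h = (b - a)/n = 0.150000

Trapezoidal rule: (h/2)[f(x₀) + 2f(x₁) + 2f(x₂) + ... + f(xₙ)]

x_0 = 1.7500, f(x_0) = -0.178246, coefficient = 1
x_1 = 1.9000, f(x_1) = -0.323290, coefficient = 2
x_2 = 2.0500, f(x_2) = -0.461073, coefficient = 2
x_3 = 2.2000, f(x_3) = -0.588501, coefficient = 2
x_4 = 2.3500, f(x_4) = -0.702713, coefficient = 2
x_5 = 2.5000, f(x_5) = -0.801144, coefficient = 2
x_6 = 2.6500, f(x_6) = -0.881582, coefficient = 2
x_7 = 2.8000, f(x_7) = -0.942222, coefficient = 2
x_8 = 2.9500, f(x_8) = -0.981702, coefficient = 2
x_9 = 3.1000, f(x_9) = -0.999135, coefficient = 2
x_10 = 3.2500, f(x_10) = -0.994130, coefficient = 1

I ≈ (0.150000/2) × -14.535100 = -1.090132
Exact value: -1.092181
Error: 0.002049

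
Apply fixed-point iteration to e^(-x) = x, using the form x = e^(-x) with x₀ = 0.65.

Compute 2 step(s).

Equation: e^(-x) = x
Fixed-point form: x = e^(-x)
x₀ = 0.65

x_1 = g(0.650000) = 0.522046
x_2 = g(0.522046) = 0.593306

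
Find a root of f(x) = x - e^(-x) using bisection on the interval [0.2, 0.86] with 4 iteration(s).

f(x) = x - e^(-x)
Initial interval: [0.2, 0.86]

Iteration 1:
  c_1 = (0.200000 + 0.860000)/2 = 0.530000
  f(c_1) = f(0.530000) = -0.058605
  f(a) × f(c) ≥ 0, new interval: [0.530000, 0.860000]
Iteration 2:
  c_2 = (0.530000 + 0.860000)/2 = 0.695000
  f(c_2) = f(0.695000) = 0.195926
  f(a) × f(c) < 0, new interval: [0.530000, 0.695000]
Iteration 3:
  c_3 = (0.530000 + 0.695000)/2 = 0.612500
  f(c_3) = f(0.612500) = 0.070506
  f(a) × f(c) < 0, new interval: [0.530000, 0.612500]
Iteration 4:
  c_4 = (0.530000 + 0.612500)/2 = 0.571250
  f(c_4) = f(0.571250) = 0.006431
  f(a) × f(c) < 0, new interval: [0.530000, 0.571250]

After 4 iteration(s), the approximation is c_4 = 0.571250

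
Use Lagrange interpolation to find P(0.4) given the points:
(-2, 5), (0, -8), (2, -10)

Lagrange interpolation formula:
P(x) = Σ yᵢ × Lᵢ(x)
where Lᵢ(x) = Π_{j≠i} (x - xⱼ)/(xᵢ - xⱼ)

L_0(0.4) = (0.4 - 0)/(-2 - 0) × (0.4 - 2)/(-2 - 2) = -0.080000
L_1(0.4) = (0.4 - (-2))/(0 - (-2)) × (0.4 - 2)/(0 - 2) = 0.960000
L_2(0.4) = (0.4 - (-2))/(2 - (-2)) × (0.4 - 0)/(2 - 0) = 0.120000

P(0.4) = 5×L_0(0.4) + (-8)×L_1(0.4) + (-10)×L_2(0.4)
P(0.4) = -9.280000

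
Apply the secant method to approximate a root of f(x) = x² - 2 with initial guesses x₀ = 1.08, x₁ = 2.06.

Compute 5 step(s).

f(x) = x² - 2
x₀ = 1.08, x₁ = 2.06

Secant formula: x_{n+1} = x_n - f(x_n)(x_n - x_{n-1})/(f(x_n) - f(x_{n-1}))

Iteration 1:
  f(1.080000) = -0.833600
  f(2.060000) = 2.243600
  x_2 = 2.060000 - 2.243600×(2.060000 - 1.080000)/(2.243600 - (-0.833600))
       = 1.345478
Iteration 2:
  f(2.060000) = 2.243600
  f(1.345478) = -0.189690
  x_3 = 1.345478 - (-0.189690)×(1.345478 - 2.060000)/(-0.189690 - 2.243600)
       = 1.401179
Iteration 3:
  f(1.345478) = -0.189690
  f(1.401179) = -0.036697
  x_4 = 1.401179 - (-0.036697)×(1.401179 - 1.345478)/(-0.036697 - (-0.189690))
       = 1.414540
Iteration 4:
  f(1.401179) = -0.036697
  f(1.414540) = 0.000923
  x_5 = 1.414540 - 0.000923×(1.414540 - 1.401179)/(0.000923 - (-0.036697))
       = 1.414212
Iteration 5:
  f(1.414540) = 0.000923
  f(1.414212) = -0.000004
  x_6 = 1.414212 - (-0.000004)×(1.414212 - 1.414540)/(-0.000004 - 0.000923)
       = 1.414214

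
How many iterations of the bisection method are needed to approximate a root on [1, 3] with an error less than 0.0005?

We need (b-a)/2^n ≤ 0.0005
(3 - 1)/2^n ≤ 0.0005
2/2^n ≤ 0.0005
2^n ≥ 4000
n ≥ log₂(4000) = 11.97
n ≥ 12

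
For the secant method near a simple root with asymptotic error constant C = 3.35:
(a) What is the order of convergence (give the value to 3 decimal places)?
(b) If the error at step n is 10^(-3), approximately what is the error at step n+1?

(a) Secant method has superlinear convergence with order φ = (1+√5)/2 ≈ 1.618.
    This means |e_{n+1}| ≈ C|e_n|^1.618.

(b) With |e_n| = 10^(-3) and C = 3.35:
    |e_{n+1}| ≈ 3.35 × (10^(-3))^1.618 = 3.35 × 10^(-4.85)

(a) ≈ 1.618 (golden ratio); (b) |e_{n+1}| ≈ 4.688e-05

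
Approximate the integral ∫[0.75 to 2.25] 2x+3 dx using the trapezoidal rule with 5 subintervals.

f(x) = 2x+3
a = 0.75, b = 2.25, n = 5
h = (b - a)/n = 0.300000

Trapezoidal rule: (h/2)[f(x₀) + 2f(x₁) + 2f(x₂) + ... + f(xₙ)]

x_0 = 0.7500, f(x_0) = 4.500000, coefficient = 1
x_1 = 1.0500, f(x_1) = 5.100000, coefficient = 2
x_2 = 1.3500, f(x_2) = 5.700000, coefficient = 2
x_3 = 1.6500, f(x_3) = 6.300000, coefficient = 2
x_4 = 1.9500, f(x_4) = 6.900000, coefficient = 2
x_5 = 2.2500, f(x_5) = 7.500000, coefficient = 1

I ≈ (0.300000/2) × 60.000000 = 9.000000
Exact value: 9.000000
Error: 0.000000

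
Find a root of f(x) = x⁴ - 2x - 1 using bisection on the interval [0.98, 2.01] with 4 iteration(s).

f(x) = x⁴ - 2x - 1
Initial interval: [0.98, 2.01]

Iteration 1:
  c_1 = (0.980000 + 2.010000)/2 = 1.495000
  f(c_1) = f(1.495000) = 1.005337
  f(a) × f(c) < 0, new interval: [0.980000, 1.495000]
Iteration 2:
  c_2 = (0.980000 + 1.495000)/2 = 1.237500
  f(c_2) = f(1.237500) = -1.129795
  f(a) × f(c) ≥ 0, new interval: [1.237500, 1.495000]
Iteration 3:
  c_3 = (1.237500 + 1.495000)/2 = 1.366250
  f(c_3) = f(1.366250) = -0.248159
  f(a) × f(c) ≥ 0, new interval: [1.366250, 1.495000]
Iteration 4:
  c_4 = (1.366250 + 1.495000)/2 = 1.430625
  f(c_4) = f(1.430625) = 0.327681
  f(a) × f(c) < 0, new interval: [1.366250, 1.430625]

After 4 iteration(s), the approximation is c_4 = 1.430625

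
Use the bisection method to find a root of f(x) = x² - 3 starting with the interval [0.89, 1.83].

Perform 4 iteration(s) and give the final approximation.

f(x) = x² - 3
Initial interval: [0.89, 1.83]

Iteration 1:
  c_1 = (0.890000 + 1.830000)/2 = 1.360000
  f(c_1) = f(1.360000) = -1.150400
  f(a) × f(c) ≥ 0, new interval: [1.360000, 1.830000]
Iteration 2:
  c_2 = (1.360000 + 1.830000)/2 = 1.595000
  f(c_2) = f(1.595000) = -0.455975
  f(a) × f(c) ≥ 0, new interval: [1.595000, 1.830000]
Iteration 3:
  c_3 = (1.595000 + 1.830000)/2 = 1.712500
  f(c_3) = f(1.712500) = -0.067344
  f(a) × f(c) ≥ 0, new interval: [1.712500, 1.830000]
Iteration 4:
  c_4 = (1.712500 + 1.830000)/2 = 1.771250
  f(c_4) = f(1.771250) = 0.137327
  f(a) × f(c) < 0, new interval: [1.712500, 1.771250]

After 4 iteration(s), the approximation is c_4 = 1.771250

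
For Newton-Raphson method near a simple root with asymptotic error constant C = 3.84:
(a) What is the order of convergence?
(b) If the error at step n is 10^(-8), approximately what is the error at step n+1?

(a) Newton-Raphson has quadratic (order 2) convergence near simple roots.
    This means |e_{n+1}| ≈ C|e_n|².

(b) With |e_n| = 10^(-8) and C = 3.84:
    |e_{n+1}| ≈ 3.84 × (10^(-8))² = 3.84 × 10^(-16)

(a) 2 (quadratic); (b) |e_{n+1}| ≈ 3.840e-16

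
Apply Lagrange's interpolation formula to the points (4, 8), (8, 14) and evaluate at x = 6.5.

Lagrange interpolation formula:
P(x) = Σ yᵢ × Lᵢ(x)
where Lᵢ(x) = Π_{j≠i} (x - xⱼ)/(xᵢ - xⱼ)

L_0(6.5) = (6.5 - 8)/(4 - 8) = 0.375000
L_1(6.5) = (6.5 - 4)/(8 - 4) = 0.625000

P(6.5) = 8×L_0(6.5) + 14×L_1(6.5)
P(6.5) = 11.750000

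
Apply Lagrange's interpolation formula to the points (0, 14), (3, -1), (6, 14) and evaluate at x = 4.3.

Lagrange interpolation formula:
P(x) = Σ yᵢ × Lᵢ(x)
where Lᵢ(x) = Π_{j≠i} (x - xⱼ)/(xᵢ - xⱼ)

L_0(4.3) = (4.3 - 3)/(0 - 3) × (4.3 - 6)/(0 - 6) = -0.122778
L_1(4.3) = (4.3 - 0)/(3 - 0) × (4.3 - 6)/(3 - 6) = 0.812222
L_2(4.3) = (4.3 - 0)/(6 - 0) × (4.3 - 3)/(6 - 3) = 0.310556

P(4.3) = 14×L_0(4.3) + (-1)×L_1(4.3) + 14×L_2(4.3)
P(4.3) = 1.816667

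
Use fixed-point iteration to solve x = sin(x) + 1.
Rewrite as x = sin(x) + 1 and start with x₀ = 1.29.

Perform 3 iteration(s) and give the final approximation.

Equation: x = sin(x) + 1
Fixed-point form: x = sin(x) + 1
x₀ = 1.29

x_1 = g(1.290000) = 1.960835
x_2 = g(1.960835) = 1.924894
x_3 = g(1.924894) = 1.937960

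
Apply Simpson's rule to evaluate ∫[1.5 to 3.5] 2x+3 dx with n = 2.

f(x) = 2x+3
a = 1.5, b = 3.5, n = 2
h = (b - a)/n = 1.000000

Simpson's rule: (h/3)[f(x₀) + 4f(x₁) + 2f(x₂) + ... + f(xₙ)]

x_0 = 1.5000, f(x_0) = 6.000000, coefficient = 1
x_1 = 2.5000, f(x_1) = 8.000000, coefficient = 4
x_2 = 3.5000, f(x_2) = 10.000000, coefficient = 1

I ≈ (1.000000/3) × 48.000000 = 16.000000
Exact value: 16.000000
Error: 0.000000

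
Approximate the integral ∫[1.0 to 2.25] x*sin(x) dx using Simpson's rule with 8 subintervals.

f(x) = x*sin(x)
a = 1.0, b = 2.25, n = 8
h = (b - a)/n = 0.156250

Simpson's rule: (h/3)[f(x₀) + 4f(x₁) + 2f(x₂) + ... + f(xₙ)]

x_0 = 1.0000, f(x_0) = 0.841471, coefficient = 1
x_1 = 1.1562, f(x_1) = 1.058315, coefficient = 4
x_2 = 1.3125, f(x_2) = 1.268960, coefficient = 2
x_3 = 1.4688, f(x_3) = 1.461109, coefficient = 4
x_4 = 1.6250, f(x_4) = 1.622613, coefficient = 2
x_5 = 1.7812, f(x_5) = 1.741949, coefficient = 4
x_6 = 1.9375, f(x_6) = 1.808684, coefficient = 2
x_7 = 2.0938, f(x_7) = 1.813916, coefficient = 4
x_8 = 2.2500, f(x_8) = 1.750665, coefficient = 1

I ≈ (0.156250/3) × 36.293804 = 1.890302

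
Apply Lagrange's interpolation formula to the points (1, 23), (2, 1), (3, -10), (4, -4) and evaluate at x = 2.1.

Lagrange interpolation formula:
P(x) = Σ yᵢ × Lᵢ(x)
where Lᵢ(x) = Π_{j≠i} (x - xⱼ)/(xᵢ - xⱼ)

L_0(2.1) = (2.1 - 2)/(1 - 2) × (2.1 - 3)/(1 - 3) × (2.1 - 4)/(1 - 4) = -0.028500
L_1(2.1) = (2.1 - 1)/(2 - 1) × (2.1 - 3)/(2 - 3) × (2.1 - 4)/(2 - 4) = 0.940500
L_2(2.1) = (2.1 - 1)/(3 - 1) × (2.1 - 2)/(3 - 2) × (2.1 - 4)/(3 - 4) = 0.104500
L_3(2.1) = (2.1 - 1)/(4 - 1) × (2.1 - 2)/(4 - 2) × (2.1 - 3)/(4 - 3) = -0.016500

P(2.1) = 23×L_0(2.1) + 1×L_1(2.1) + (-10)×L_2(2.1) + (-4)×L_3(2.1)
P(2.1) = -0.694000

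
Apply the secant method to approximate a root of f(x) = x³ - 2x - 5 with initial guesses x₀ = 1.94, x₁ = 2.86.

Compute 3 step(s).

f(x) = x³ - 2x - 5
x₀ = 1.94, x₁ = 2.86

Secant formula: x_{n+1} = x_n - f(x_n)(x_n - x_{n-1})/(f(x_n) - f(x_{n-1}))

Iteration 1:
  f(1.940000) = -1.578616
  f(2.860000) = 12.673656
  x_2 = 2.860000 - 12.673656×(2.860000 - 1.940000)/(12.673656 - (-1.578616))
       = 2.041901
Iteration 2:
  f(2.860000) = 12.673656
  f(2.041901) = -0.570378
  x_3 = 2.041901 - (-0.570378)×(2.041901 - 2.860000)/(-0.570378 - 12.673656)
       = 2.077134
Iteration 3:
  f(2.041901) = -0.570378
  f(2.077134) = -0.192500
  x_4 = 2.077134 - (-0.192500)×(2.077134 - 2.041901)/(-0.192500 - (-0.570378))
       = 2.095083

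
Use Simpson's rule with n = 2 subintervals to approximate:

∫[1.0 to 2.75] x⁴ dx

f(x) = x⁴
a = 1.0, b = 2.75, n = 2
h = (b - a)/n = 0.875000

Simpson's rule: (h/3)[f(x₀) + 4f(x₁) + 2f(x₂) + ... + f(xₙ)]

x_0 = 1.0000, f(x_0) = 1.000000, coefficient = 1
x_1 = 1.8750, f(x_1) = 12.359619, coefficient = 4
x_2 = 2.7500, f(x_2) = 57.191406, coefficient = 1

I ≈ (0.875000/3) × 107.629883 = 31.392049
Exact value: 31.255273
Error: 0.136776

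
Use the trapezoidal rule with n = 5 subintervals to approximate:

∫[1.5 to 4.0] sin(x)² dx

f(x) = sin(x)²
a = 1.5, b = 4.0, n = 5
h = (b - a)/n = 0.500000

Trapezoidal rule: (h/2)[f(x₀) + 2f(x₁) + 2f(x₂) + ... + f(xₙ)]

x_0 = 1.5000, f(x_0) = 0.994996, coefficient = 1
x_1 = 2.0000, f(x_1) = 0.826822, coefficient = 2
x_2 = 2.5000, f(x_2) = 0.358169, coefficient = 2
x_3 = 3.0000, f(x_3) = 0.019915, coefficient = 2
x_4 = 3.5000, f(x_4) = 0.123049, coefficient = 2
x_5 = 4.0000, f(x_5) = 0.572750, coefficient = 1

I ≈ (0.500000/2) × 4.223655 = 1.055914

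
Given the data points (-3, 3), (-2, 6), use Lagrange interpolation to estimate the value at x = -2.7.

Lagrange interpolation formula:
P(x) = Σ yᵢ × Lᵢ(x)
where Lᵢ(x) = Π_{j≠i} (x - xⱼ)/(xᵢ - xⱼ)

L_0(-2.7) = (-2.7 - (-2))/(-3 - (-2)) = 0.700000
L_1(-2.7) = (-2.7 - (-3))/(-2 - (-3)) = 0.300000

P(-2.7) = 3×L_0(-2.7) + 6×L_1(-2.7)
P(-2.7) = 3.900000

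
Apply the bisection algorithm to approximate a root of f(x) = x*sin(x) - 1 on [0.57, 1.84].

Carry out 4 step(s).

f(x) = x*sin(x) - 1
Initial interval: [0.57, 1.84]

Iteration 1:
  c_1 = (0.570000 + 1.840000)/2 = 1.205000
  f(c_1) = f(1.205000) = 0.125276
  f(a) × f(c) < 0, new interval: [0.570000, 1.205000]
Iteration 2:
  c_2 = (0.570000 + 1.205000)/2 = 0.887500
  f(c_2) = f(0.887500) = -0.311747
  f(a) × f(c) ≥ 0, new interval: [0.887500, 1.205000]
Iteration 3:
  c_3 = (0.887500 + 1.205000)/2 = 1.046250
  f(c_3) = f(1.046250) = -0.094417
  f(a) × f(c) ≥ 0, new interval: [1.046250, 1.205000]
Iteration 4:
  c_4 = (1.046250 + 1.205000)/2 = 1.125625
  f(c_4) = f(1.125625) = 0.015918
  f(a) × f(c) < 0, new interval: [1.046250, 1.125625]

After 4 iteration(s), the approximation is c_4 = 1.125625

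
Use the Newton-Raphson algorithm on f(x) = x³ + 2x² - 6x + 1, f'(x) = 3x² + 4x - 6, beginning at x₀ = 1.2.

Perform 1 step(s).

f(x) = x³ + 2x² - 6x + 1
f'(x) = 3x² + 4x - 6
x₀ = 1.2

Newton-Raphson formula: x_{n+1} = x_n - f(x_n)/f'(x_n)

Iteration 1:
  f(1.200000) = -1.592000
  f'(1.200000) = 3.120000
  x_1 = 1.200000 - (-1.592000)/3.120000 = 1.710256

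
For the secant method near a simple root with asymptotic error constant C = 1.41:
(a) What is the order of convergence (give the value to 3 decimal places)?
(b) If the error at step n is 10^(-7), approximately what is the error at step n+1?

(a) Secant method has superlinear convergence with order φ = (1+√5)/2 ≈ 1.618.
    This means |e_{n+1}| ≈ C|e_n|^1.618.

(b) With |e_n| = 10^(-7) and C = 1.41:
    |e_{n+1}| ≈ 1.41 × (10^(-7))^1.618 = 1.41 × 10^(-11.33)

(a) ≈ 1.618 (golden ratio); (b) |e_{n+1}| ≈ 6.652e-12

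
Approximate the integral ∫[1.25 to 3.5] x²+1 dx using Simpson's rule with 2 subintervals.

f(x) = x²+1
a = 1.25, b = 3.5, n = 2
h = (b - a)/n = 1.125000

Simpson's rule: (h/3)[f(x₀) + 4f(x₁) + 2f(x₂) + ... + f(xₙ)]

x_0 = 1.2500, f(x_0) = 2.562500, coefficient = 1
x_1 = 2.3750, f(x_1) = 6.640625, coefficient = 4
x_2 = 3.5000, f(x_2) = 13.250000, coefficient = 1

I ≈ (1.125000/3) × 42.375000 = 15.890625
Exact value: 15.890625
Error: 0.000000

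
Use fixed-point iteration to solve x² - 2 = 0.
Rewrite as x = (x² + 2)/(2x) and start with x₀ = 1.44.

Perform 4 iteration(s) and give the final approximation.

Equation: x² - 2 = 0
Fixed-point form: x = (x² + 2)/(2x)
x₀ = 1.44

x_1 = g(1.440000) = 1.414444
x_2 = g(1.414444) = 1.414214
x_3 = g(1.414214) = 1.414214
x_4 = g(1.414214) = 1.414214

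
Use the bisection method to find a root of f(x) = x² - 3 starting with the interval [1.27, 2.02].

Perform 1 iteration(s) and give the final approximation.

f(x) = x² - 3
Initial interval: [1.27, 2.02]

Iteration 1:
  c_1 = (1.270000 + 2.020000)/2 = 1.645000
  f(c_1) = f(1.645000) = -0.293975
  f(a) × f(c) ≥ 0, new interval: [1.645000, 2.020000]

After 1 iteration(s), the approximation is c_1 = 1.645000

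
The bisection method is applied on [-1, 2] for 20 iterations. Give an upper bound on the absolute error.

Bisection error bound: |error| ≤ (b-a)/2^n
|error| ≤ (2 - (-1))/2^20 = 3/2^20
|error| ≤ 0.0000028610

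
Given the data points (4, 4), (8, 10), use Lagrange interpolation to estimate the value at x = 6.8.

Lagrange interpolation formula:
P(x) = Σ yᵢ × Lᵢ(x)
where Lᵢ(x) = Π_{j≠i} (x - xⱼ)/(xᵢ - xⱼ)

L_0(6.8) = (6.8 - 8)/(4 - 8) = 0.300000
L_1(6.8) = (6.8 - 4)/(8 - 4) = 0.700000

P(6.8) = 4×L_0(6.8) + 10×L_1(6.8)
P(6.8) = 8.200000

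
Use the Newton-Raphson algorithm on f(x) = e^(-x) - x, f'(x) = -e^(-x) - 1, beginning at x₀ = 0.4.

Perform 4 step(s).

f(x) = e^(-x) - x
f'(x) = -e^(-x) - 1
x₀ = 0.4

Newton-Raphson formula: x_{n+1} = x_n - f(x_n)/f'(x_n)

Iteration 1:
  f(0.400000) = 0.270320
  f'(0.400000) = -1.670320
  x_1 = 0.400000 - 0.270320/(-1.670320) = 0.561837
Iteration 2:
  f(0.561837) = 0.008323
  f'(0.561837) = -1.570161
  x_2 = 0.561837 - 0.008323/(-1.570161) = 0.567138
Iteration 3:
  f(0.567138) = 0.000008
  f'(0.567138) = -1.567146
  x_3 = 0.567138 - 0.000008/(-1.567146) = 0.567143
Iteration 4:
  f(0.567143) = 0.000000
  f'(0.567143) = -1.567143
  x_4 = 0.567143 - 0.000000/(-1.567143) = 0.567143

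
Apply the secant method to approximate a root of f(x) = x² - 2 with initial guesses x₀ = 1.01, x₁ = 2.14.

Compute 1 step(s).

f(x) = x² - 2
x₀ = 1.01, x₁ = 2.14

Secant formula: x_{n+1} = x_n - f(x_n)(x_n - x_{n-1})/(f(x_n) - f(x_{n-1}))

Iteration 1:
  f(1.010000) = -0.979900
  f(2.140000) = 2.579600
  x_2 = 2.140000 - 2.579600×(2.140000 - 1.010000)/(2.579600 - (-0.979900))
       = 1.321079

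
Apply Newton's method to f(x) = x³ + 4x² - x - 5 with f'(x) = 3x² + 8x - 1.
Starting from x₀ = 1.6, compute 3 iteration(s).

f(x) = x³ + 4x² - x - 5
f'(x) = 3x² + 8x - 1
x₀ = 1.6

Newton-Raphson formula: x_{n+1} = x_n - f(x_n)/f'(x_n)

Iteration 1:
  f(1.600000) = 7.736000
  f'(1.600000) = 19.480000
  x_1 = 1.600000 - 7.736000/19.480000 = 1.202875
Iteration 2:
  f(1.202875) = 1.325205
  f'(1.202875) = 12.963721
  x_2 = 1.202875 - 1.325205/12.963721 = 1.100651
Iteration 3:
  f(1.100651) = 0.078440
  f'(1.100651) = 11.439501
  x_3 = 1.100651 - 0.078440/11.439501 = 1.093794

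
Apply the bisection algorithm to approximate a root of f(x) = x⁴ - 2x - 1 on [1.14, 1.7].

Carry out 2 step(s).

f(x) = x⁴ - 2x - 1
Initial interval: [1.14, 1.7]

Iteration 1:
  c_1 = (1.140000 + 1.700000)/2 = 1.420000
  f(c_1) = f(1.420000) = 0.225869
  f(a) × f(c) < 0, new interval: [1.140000, 1.420000]
Iteration 2:
  c_2 = (1.140000 + 1.420000)/2 = 1.280000
  f(c_2) = f(1.280000) = -0.875645
  f(a) × f(c) ≥ 0, new interval: [1.280000, 1.420000]

After 2 iteration(s), the approximation is c_2 = 1.280000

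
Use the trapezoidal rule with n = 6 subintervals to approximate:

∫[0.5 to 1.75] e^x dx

f(x) = e^x
a = 0.5, b = 1.75, n = 6
h = (b - a)/n = 0.208333

Trapezoidal rule: (h/2)[f(x₀) + 2f(x₁) + 2f(x₂) + ... + f(xₙ)]

x_0 = 0.5000, f(x_0) = 1.648721, coefficient = 1
x_1 = 0.7083, f(x_1) = 2.030604, coefficient = 2
x_2 = 0.9167, f(x_2) = 2.500940, coefficient = 2
x_3 = 1.1250, f(x_3) = 3.080217, coefficient = 2
x_4 = 1.3333, f(x_4) = 3.793668, coefficient = 2
x_5 = 1.5417, f(x_5) = 4.672371, coefficient = 2
x_6 = 1.7500, f(x_6) = 5.754603, coefficient = 1

I ≈ (0.208333/2) × 39.558924 = 4.120721
Exact value: 4.105881
Error: 0.014840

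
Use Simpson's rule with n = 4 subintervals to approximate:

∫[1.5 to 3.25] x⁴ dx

f(x) = x⁴
a = 1.5, b = 3.25, n = 4
h = (b - a)/n = 0.437500

Simpson's rule: (h/3)[f(x₀) + 4f(x₁) + 2f(x₂) + ... + f(xₙ)]

x_0 = 1.5000, f(x_0) = 5.062500, coefficient = 1
x_1 = 1.9375, f(x_1) = 14.091812, coefficient = 4
x_2 = 2.3750, f(x_2) = 31.816650, coefficient = 2
x_3 = 2.8125, f(x_3) = 62.570572, coefficient = 4
x_4 = 3.2500, f(x_4) = 111.566406, coefficient = 1

I ≈ (0.437500/3) × 486.911743 = 71.007963
Exact value: 70.999414
Error: 0.008548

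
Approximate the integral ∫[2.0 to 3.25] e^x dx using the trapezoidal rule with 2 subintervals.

f(x) = e^x
a = 2.0, b = 3.25, n = 2
h = (b - a)/n = 0.625000

Trapezoidal rule: (h/2)[f(x₀) + 2f(x₁) + 2f(x₂) + ... + f(xₙ)]

x_0 = 2.0000, f(x_0) = 7.389056, coefficient = 1
x_1 = 2.6250, f(x_1) = 13.804574, coefficient = 2
x_2 = 3.2500, f(x_2) = 25.790340, coefficient = 1

I ≈ (0.625000/2) × 60.788544 = 18.996420
Exact value: 18.401284
Error: 0.595136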